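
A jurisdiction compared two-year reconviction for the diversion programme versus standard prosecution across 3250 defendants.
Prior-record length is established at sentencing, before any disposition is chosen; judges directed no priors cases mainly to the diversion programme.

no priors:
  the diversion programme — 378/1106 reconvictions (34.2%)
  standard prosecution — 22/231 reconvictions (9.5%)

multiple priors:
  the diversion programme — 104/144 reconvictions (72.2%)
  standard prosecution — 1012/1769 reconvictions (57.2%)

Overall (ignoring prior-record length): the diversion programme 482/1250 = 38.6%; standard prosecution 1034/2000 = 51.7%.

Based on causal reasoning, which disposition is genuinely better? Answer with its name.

The prior-record length-specific comparison favours standard prosecution throughout, but the pooled figures favour the diversion programme. The question is whether to condition on prior-record length.
Since prior-record length is a pre-existing factor (not a product of the disposition) and it affects the outcome on its own, it is a confounder. The stratified rates, not the pooled rate, identify the causal effect.
Within each level — no priors: 34.2% vs 9.5%; multiple priors: 72.2% vs 57.2% — standard prosecution is lower every time.

standard prosecution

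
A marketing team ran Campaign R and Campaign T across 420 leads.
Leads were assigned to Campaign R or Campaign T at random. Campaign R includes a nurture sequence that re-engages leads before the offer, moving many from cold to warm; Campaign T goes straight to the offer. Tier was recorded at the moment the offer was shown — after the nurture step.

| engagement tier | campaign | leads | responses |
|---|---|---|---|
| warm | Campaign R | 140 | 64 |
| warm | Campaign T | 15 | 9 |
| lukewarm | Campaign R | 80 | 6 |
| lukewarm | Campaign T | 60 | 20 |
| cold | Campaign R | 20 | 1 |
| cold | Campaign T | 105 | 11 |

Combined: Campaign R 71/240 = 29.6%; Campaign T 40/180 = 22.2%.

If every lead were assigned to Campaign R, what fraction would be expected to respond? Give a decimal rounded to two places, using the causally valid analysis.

The stratified and pooled comparisons disagree (Campaign T wins within each engagement tier; Campaign R wins overall), so the answer turns on the causal role of engagement tier.
The distribution of engagement tier is itself part of what the campaign does — it is an intermediate outcome. Holding it fixed would remove that part of the effect; the total effect is the pooled difference.
So P(outcome | do(Campaign R)) is just the pooled rate for Campaign R: 71/240 = 0.296.

0.30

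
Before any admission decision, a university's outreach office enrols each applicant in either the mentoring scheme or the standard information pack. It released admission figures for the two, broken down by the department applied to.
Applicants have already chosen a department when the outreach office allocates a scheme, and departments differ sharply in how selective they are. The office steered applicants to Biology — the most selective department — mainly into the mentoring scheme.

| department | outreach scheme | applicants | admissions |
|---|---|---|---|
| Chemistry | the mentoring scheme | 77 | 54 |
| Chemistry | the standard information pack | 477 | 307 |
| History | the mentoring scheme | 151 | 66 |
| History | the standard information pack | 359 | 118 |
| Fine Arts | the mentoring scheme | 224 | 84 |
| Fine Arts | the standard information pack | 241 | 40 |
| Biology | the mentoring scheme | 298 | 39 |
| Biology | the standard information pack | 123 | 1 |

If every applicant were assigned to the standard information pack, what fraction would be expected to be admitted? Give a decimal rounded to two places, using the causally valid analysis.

0.31

the mentoring scheme is higher inside every department stratum but the standard information pack is higher in aggregate. Whether to stratify depends on how department relates to the outreach scheme.
Since department is a pre-existing factor (not a product of the outreach scheme) and it affects the outcome on its own, it is a confounder. The stratified rates, not the pooled rate, identify the causal effect.
Standardising the standard information pack to the population department mix: 0.284·307/477 + 0.262·118/359 + 0.238·40/241 + 0.216·1/123 = 0.310.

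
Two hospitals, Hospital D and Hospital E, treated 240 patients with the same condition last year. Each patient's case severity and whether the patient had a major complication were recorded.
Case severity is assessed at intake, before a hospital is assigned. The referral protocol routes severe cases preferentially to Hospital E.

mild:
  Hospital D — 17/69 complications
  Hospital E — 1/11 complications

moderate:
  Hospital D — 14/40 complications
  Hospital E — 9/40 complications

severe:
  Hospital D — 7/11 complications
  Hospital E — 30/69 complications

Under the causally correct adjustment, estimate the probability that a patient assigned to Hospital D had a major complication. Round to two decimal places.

0.41

Case severity is set before the hospital has any effect — it is not caused by the hospital — and it independently drives the outcome. That makes it a confounder, so the causal comparison is within case severity levels.
Standardising Hospital D to the population case severity mix: 0.333·17/69 + 0.333·14/40 + 0.333·7/11 = 0.411.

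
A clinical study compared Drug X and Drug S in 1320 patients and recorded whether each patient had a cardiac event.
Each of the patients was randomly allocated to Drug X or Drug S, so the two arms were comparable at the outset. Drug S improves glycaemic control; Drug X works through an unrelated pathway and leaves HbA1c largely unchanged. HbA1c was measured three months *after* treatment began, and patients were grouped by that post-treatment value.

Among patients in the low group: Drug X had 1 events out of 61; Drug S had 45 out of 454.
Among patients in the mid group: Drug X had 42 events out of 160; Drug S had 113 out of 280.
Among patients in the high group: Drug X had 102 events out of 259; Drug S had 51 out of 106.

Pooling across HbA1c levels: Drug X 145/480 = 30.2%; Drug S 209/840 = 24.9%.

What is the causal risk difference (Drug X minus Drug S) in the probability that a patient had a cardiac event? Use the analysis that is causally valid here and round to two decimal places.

+0.05

The HbA1c-specific comparison favours Drug X throughout, but the pooled figures favour Drug S. The question is whether to condition on HbA1c.
HbA1c lies on the pathway drug → HbA1c → outcome, so adjusting for it blocks the indirect effect. For the total causal effect of drug, use the unadjusted pooled rates.
The causal difference is the pooled difference: 0.302 − 0.249 = +0.053.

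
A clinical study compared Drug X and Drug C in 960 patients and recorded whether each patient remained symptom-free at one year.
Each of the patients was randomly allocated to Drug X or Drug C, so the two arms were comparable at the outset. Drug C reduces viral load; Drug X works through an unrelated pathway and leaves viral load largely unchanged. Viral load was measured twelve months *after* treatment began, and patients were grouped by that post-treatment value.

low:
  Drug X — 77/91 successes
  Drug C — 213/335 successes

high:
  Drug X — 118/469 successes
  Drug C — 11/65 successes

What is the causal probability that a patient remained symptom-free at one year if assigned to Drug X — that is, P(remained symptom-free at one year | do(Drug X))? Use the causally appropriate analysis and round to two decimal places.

Viral load is downstream of the drug. One should not condition on a consequence of treatment, so the overall rates are the right comparison.
So P(outcome | do(Drug X)) is just the pooled rate for Drug X: 195/560 = 0.348.

0.35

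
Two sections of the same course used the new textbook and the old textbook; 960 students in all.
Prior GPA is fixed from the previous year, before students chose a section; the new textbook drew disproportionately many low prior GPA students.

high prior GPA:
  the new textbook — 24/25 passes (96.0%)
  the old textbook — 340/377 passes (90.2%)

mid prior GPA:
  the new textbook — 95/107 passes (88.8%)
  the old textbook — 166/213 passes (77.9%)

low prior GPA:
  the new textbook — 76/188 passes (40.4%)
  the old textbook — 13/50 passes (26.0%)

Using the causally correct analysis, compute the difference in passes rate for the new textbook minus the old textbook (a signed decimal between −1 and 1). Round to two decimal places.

Nothing the teaching method does changes prior GPA band; the imbalance is an allocation artefact. With prior GPA band also predicting the outcome, the pooled figure is confounded, and the within-stratum comparison is the causal one.
Adjusting over the population distribution of prior GPA band: 0.419·(0.960−0.902) + 0.333·(0.888−0.779) + 0.248·(0.404−0.260) = +0.096.

+0.10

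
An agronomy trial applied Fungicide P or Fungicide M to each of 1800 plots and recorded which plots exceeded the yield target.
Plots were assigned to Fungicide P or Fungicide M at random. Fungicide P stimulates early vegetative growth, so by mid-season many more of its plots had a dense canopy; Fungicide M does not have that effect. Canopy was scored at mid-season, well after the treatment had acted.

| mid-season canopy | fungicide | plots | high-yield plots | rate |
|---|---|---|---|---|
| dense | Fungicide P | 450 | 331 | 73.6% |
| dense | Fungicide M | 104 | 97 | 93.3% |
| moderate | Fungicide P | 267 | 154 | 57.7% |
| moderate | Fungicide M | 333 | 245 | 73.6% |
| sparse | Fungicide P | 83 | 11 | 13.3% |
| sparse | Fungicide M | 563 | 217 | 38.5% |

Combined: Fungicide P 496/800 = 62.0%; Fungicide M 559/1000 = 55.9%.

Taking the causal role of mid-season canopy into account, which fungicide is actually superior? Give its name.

Fungicide M is higher inside every mid-season canopy stratum but Fungicide P is higher in aggregate. Whether to stratify depends on how mid-season canopy relates to the fungicide.
Mid-season canopy is downstream of the fungicide. One should not condition on a consequence of treatment, so the overall rates are the right comparison.
Pooled: Fungicide P 62.0% vs Fungicide M 55.9%; Fungicide P is higher overall.

Fungicide P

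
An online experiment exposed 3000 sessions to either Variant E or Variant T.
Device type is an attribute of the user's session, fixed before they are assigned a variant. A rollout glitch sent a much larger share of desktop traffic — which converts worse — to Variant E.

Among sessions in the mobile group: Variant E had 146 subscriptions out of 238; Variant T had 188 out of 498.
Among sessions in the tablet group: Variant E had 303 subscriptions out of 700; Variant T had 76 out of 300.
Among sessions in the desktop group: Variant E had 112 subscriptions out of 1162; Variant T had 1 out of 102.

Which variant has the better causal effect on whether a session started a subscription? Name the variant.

Variant E

Variant E is higher inside every device type stratum but Variant T is higher in aggregate. Whether to stratify depends on how device type relates to the variant.
Device type differs across variants for reasons unrelated to any effect of the variant itself, and it separately predicts the outcome — a classic confounder. We must compare within device type levels.
Within each level — mobile: 61.3% vs 37.8%; tablet: 43.3% vs 25.3%; desktop: 9.6% vs 1.0% — Variant E is higher every time.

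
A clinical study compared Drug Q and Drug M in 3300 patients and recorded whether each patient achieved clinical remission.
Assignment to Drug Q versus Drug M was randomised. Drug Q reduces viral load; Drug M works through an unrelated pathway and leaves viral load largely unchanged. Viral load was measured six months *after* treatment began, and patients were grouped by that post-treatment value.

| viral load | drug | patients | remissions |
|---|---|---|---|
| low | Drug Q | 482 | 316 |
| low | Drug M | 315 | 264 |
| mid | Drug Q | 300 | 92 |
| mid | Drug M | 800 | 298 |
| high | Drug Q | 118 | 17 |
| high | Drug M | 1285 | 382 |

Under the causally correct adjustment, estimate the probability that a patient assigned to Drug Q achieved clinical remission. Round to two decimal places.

Viral load lies on the pathway drug → viral load → outcome, so adjusting for it blocks the indirect effect. For the total causal effect of drug, use the unadjusted pooled rates.
So P(outcome | do(Drug Q)) is just the pooled rate for Drug Q: 425/900 = 0.472.

0.47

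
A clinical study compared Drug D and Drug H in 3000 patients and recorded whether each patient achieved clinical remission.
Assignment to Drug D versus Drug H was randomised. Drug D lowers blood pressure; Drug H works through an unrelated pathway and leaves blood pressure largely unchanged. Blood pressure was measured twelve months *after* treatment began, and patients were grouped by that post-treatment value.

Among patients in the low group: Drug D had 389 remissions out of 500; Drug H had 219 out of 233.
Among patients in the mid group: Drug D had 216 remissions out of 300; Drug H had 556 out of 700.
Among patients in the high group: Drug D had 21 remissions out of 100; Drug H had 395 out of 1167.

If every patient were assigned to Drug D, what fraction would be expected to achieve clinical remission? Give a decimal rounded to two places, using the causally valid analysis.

The distribution of blood pressure is itself part of what the drug does — it is an intermediate outcome. Holding it fixed would remove that part of the effect; the total effect is the pooled difference.
So P(outcome | do(Drug D)) is just the pooled rate for Drug D: 626/900 = 0.696.

0.70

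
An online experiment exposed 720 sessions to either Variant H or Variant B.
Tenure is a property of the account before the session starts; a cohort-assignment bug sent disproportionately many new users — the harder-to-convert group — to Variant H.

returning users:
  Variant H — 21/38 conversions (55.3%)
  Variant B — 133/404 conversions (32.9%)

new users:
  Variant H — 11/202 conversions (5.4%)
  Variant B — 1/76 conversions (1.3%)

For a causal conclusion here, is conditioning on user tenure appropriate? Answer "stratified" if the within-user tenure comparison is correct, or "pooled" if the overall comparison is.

The stratified and pooled comparisons disagree (Variant H wins within each user tenure; Variant B wins overall), so the answer turns on the causal role of user tenure.
User tenure satisfies the back-door criterion: it is not a descendant of the variant, and it blocks the spurious path from variant to outcome. Adjusting for it (i.e., using the within-user tenure rates) gives the causal effect.
Within each level — returning users: 55.3% vs 32.9%; new users: 5.4% vs 1.3% — Variant H is higher every time.

stratified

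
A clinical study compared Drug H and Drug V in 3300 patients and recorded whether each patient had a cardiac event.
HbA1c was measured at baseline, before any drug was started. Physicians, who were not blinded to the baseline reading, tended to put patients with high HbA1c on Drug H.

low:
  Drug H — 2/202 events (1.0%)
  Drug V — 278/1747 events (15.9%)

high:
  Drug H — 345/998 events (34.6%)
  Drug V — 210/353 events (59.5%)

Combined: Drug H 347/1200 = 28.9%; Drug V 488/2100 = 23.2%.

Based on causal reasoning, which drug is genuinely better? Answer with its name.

The HbA1c-specific comparison favours Drug H throughout, but the pooled figures favour Drug V. The question is whether to condition on HbA1c.
Nothing the drug does changes HbA1c; the imbalance is an allocation artefact. With HbA1c also predicting the outcome, the pooled figure is confounded, and the within-stratum comparison is the causal one.
Within each level — low: 1.0% vs 15.9%; high: 34.6% vs 59.5% — Drug H is lower every time.

Drug H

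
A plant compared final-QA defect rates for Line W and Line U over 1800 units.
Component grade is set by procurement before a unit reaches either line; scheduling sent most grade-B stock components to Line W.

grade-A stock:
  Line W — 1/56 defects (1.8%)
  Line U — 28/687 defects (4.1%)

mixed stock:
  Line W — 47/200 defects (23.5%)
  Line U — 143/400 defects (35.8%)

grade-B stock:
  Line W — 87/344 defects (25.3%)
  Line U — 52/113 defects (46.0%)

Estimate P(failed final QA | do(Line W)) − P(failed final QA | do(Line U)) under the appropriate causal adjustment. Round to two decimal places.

-0.10

The component grade-specific comparison favours Line W throughout, but the pooled figures favour Line U. The question is whether to condition on component grade.
Nothing the line does changes component grade; the imbalance is an allocation artefact. With component grade also predicting the outcome, the pooled figure is confounded, and the within-stratum comparison is the causal one.
Adjusting over the population distribution of component grade: 0.413·(0.018−0.041) + 0.333·(0.235−0.357) + 0.254·(0.253−0.460) = -0.103.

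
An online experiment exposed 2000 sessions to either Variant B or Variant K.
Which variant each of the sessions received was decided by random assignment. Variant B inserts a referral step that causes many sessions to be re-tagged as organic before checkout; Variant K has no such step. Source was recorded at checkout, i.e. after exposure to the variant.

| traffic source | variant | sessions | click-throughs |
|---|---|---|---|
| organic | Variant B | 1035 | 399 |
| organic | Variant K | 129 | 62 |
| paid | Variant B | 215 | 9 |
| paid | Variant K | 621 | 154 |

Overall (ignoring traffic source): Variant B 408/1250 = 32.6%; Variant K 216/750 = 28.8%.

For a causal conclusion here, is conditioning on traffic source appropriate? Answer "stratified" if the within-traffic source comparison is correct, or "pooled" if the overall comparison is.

Traffic source here is a post-treatment variable shaped by the variant; conditioning on it would introduce bias rather than remove it. The overall comparison is the causal one.
Pooled: Variant B 32.6% vs Variant K 28.8%; Variant B is higher overall.

pooled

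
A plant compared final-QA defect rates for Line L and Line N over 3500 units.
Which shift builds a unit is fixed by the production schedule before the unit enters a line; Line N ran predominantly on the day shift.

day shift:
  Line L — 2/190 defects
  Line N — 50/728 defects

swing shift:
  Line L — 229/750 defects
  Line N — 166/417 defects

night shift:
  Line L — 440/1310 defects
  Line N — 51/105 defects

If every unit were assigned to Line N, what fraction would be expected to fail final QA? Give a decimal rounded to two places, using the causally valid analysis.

The shift-specific comparison favours Line L throughout, but the pooled figures favour Line N. The question is whether to condition on shift.
Shift is set before the line has any effect — it is not caused by the line — and it independently drives the outcome. That makes it a confounder, so the causal comparison is within shift levels.
Standardising Line N to the population shift mix: 0.262·50/728 + 0.333·166/417 + 0.404·51/105 = 0.347.

0.35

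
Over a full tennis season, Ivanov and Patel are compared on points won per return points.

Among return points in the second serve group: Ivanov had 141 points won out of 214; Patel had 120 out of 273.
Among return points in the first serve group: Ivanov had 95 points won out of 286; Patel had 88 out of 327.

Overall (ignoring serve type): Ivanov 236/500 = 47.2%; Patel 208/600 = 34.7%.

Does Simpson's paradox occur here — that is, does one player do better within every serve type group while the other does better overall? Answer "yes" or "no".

no

Within each serve type level (second serve 65.9% vs 44.0%; first serve 33.2% vs 26.9%), Ivanov has the higher rate every time. Pooled: 47.2% vs 34.7% — Ivanov has the higher rate overall. They agree.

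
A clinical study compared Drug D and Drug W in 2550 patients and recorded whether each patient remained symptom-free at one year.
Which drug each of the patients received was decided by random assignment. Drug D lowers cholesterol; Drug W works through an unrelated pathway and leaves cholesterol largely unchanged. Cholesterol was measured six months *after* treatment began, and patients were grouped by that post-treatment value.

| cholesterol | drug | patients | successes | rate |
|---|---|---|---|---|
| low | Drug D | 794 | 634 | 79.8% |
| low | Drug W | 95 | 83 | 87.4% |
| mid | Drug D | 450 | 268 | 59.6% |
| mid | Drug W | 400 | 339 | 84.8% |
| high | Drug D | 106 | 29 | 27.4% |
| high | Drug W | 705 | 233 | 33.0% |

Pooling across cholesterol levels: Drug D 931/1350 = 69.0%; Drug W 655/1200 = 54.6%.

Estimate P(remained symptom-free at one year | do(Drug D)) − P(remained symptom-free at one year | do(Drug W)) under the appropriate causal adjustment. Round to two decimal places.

Cholesterol is recorded after the drug and is itself shifted by it — it sits on the causal path from drug to outcome. Conditioning on a mediator would strip out part of the effect we want; the pooled comparison gives the total causal effect.
The causal difference is the pooled difference: 0.690 − 0.546 = +0.144.

+0.14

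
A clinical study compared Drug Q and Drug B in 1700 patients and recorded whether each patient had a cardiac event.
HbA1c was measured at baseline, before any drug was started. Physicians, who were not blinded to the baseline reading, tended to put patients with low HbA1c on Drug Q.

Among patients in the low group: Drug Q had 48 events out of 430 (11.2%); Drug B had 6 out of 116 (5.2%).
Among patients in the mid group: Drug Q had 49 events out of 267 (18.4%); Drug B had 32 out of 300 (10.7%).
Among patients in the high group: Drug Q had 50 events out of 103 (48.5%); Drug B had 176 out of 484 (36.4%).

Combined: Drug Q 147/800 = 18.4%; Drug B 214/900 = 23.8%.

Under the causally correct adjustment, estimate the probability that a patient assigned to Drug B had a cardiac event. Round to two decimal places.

0.18

HbA1c satisfies the back-door criterion: it is not a descendant of the drug, and it blocks the spurious path from drug to outcome. Adjusting for it (i.e., using the within-HbA1c rates) gives the causal effect.
Standardising Drug B to the population HbA1c mix: 0.321·6/116 + 0.334·32/300 + 0.345·176/484 = 0.178.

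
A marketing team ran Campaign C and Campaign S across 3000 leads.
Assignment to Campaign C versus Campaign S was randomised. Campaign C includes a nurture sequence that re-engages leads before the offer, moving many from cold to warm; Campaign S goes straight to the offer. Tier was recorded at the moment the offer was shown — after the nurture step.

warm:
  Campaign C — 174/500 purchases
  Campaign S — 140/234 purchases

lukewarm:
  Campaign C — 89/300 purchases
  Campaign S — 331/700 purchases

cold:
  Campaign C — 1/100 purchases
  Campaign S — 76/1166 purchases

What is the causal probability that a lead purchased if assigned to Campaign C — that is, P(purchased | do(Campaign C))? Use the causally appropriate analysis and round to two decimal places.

Within every engagement tier level Campaign S has the higher rate, yet pooled Campaign C does — Simpson's reversal.
The distribution of engagement tier is itself part of what the campaign does — it is an intermediate outcome. Holding it fixed would remove that part of the effect; the total effect is the pooled difference.
So P(outcome | do(Campaign C)) is just the pooled rate for Campaign C: 264/900 = 0.293.

0.29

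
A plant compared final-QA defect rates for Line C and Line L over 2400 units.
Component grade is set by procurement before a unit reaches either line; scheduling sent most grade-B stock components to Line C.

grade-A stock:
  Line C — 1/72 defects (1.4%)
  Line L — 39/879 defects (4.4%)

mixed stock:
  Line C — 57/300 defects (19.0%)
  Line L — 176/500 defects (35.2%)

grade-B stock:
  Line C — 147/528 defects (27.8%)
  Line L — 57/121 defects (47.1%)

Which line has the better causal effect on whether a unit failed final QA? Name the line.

The component grade-specific comparison favours Line C throughout, but the pooled figures favour Line L. The question is whether to condition on component grade.
Here component grade is a common cause — it drives both which line a case falls under and the outcome. The crude comparison mixes populations; the stratum-specific rates are the causally relevant ones.
Within each level — grade-A stock: 1.4% vs 4.4%; mixed stock: 19.0% vs 35.2%; grade-B stock: 27.8% vs 47.1% — Line C is lower every time.

Line C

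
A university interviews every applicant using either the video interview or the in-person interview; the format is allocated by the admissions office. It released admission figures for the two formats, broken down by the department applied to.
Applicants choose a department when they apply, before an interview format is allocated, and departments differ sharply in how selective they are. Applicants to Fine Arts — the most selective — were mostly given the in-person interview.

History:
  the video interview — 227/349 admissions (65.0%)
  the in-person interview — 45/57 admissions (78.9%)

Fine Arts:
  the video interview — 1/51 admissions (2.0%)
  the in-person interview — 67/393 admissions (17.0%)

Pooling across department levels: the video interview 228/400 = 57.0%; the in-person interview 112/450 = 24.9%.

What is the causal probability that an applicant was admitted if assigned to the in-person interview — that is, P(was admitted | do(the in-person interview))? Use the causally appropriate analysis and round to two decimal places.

0.47

Within every department level the in-person interview has the higher rate, yet pooled the video interview does — Simpson's reversal.
The imbalance in department arose from how applicants were allocated, not from anything the interview format did; and department independently affects the outcome. The pooled gap is confounded — condition on department.
Standardising the in-person interview to the population department mix: 0.478·45/57 + 0.522·67/393 = 0.466.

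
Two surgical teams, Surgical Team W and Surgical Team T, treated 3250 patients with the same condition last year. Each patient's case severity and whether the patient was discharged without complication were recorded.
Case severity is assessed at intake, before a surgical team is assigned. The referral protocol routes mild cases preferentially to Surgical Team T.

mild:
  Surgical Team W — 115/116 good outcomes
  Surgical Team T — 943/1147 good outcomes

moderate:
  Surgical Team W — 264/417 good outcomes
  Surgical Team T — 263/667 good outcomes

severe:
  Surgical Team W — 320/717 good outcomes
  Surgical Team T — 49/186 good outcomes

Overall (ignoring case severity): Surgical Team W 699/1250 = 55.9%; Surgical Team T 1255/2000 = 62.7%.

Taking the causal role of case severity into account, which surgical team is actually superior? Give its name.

Surgical Team W

Here case severity is a common cause — it drives both which surgical team a case falls under and the outcome. The crude comparison mixes populations; the stratum-specific rates are the causally relevant ones.
Within each level — mild: 99.1% vs 82.2%; moderate: 63.3% vs 39.4%; severe: 44.6% vs 26.3% — Surgical Team W is higher every time.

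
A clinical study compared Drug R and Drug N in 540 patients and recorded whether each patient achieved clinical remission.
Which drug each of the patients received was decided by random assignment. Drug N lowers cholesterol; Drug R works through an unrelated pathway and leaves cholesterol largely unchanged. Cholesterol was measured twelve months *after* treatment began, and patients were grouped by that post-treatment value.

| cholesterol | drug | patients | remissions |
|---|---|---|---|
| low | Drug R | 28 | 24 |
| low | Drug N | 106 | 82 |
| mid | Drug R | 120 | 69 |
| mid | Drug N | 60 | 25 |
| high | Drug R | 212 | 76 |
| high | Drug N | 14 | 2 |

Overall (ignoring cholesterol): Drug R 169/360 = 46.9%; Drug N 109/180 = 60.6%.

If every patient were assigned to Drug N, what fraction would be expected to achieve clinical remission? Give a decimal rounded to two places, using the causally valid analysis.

0.61

Cholesterol here is a post-treatment variable shaped by the drug; conditioning on it would introduce bias rather than remove it. The overall comparison is the causal one.
So P(outcome | do(Drug N)) is just the pooled rate for Drug N: 109/180 = 0.606.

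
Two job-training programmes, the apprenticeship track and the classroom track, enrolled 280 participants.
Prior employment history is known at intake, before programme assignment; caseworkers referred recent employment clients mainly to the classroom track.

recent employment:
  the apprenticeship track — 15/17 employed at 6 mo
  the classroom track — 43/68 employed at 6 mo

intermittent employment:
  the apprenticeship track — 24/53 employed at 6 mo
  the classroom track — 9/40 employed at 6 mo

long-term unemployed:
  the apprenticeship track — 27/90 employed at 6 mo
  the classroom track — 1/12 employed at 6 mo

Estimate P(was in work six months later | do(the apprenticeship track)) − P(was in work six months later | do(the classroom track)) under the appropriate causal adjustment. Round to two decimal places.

The prior employment history-specific comparison favours the apprenticeship track throughout, but the pooled figures favour the classroom track. The question is whether to condition on prior employment history.
Here prior employment history is a common cause — it drives both which programme a case falls under and the outcome. The crude comparison mixes populations; the stratum-specific rates are the causally relevant ones.
Adjusting over the population distribution of prior employment history: 0.304·(0.882−0.632) + 0.332·(0.453−0.225) + 0.364·(0.300−0.083) = +0.230.

+0.23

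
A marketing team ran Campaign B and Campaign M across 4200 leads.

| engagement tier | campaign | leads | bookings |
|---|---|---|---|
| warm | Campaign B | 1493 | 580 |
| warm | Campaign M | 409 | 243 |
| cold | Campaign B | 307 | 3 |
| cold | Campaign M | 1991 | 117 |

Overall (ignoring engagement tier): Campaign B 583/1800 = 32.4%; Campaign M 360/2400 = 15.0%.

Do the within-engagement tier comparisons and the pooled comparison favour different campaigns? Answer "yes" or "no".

yes

Within each engagement tier level (warm 38.8% vs 59.4%; cold 1.0% vs 5.9%), Campaign M has the higher rate every time. Pooled: 32.4% vs 15.0% — Campaign B has the higher rate overall. The two comparisons disagree.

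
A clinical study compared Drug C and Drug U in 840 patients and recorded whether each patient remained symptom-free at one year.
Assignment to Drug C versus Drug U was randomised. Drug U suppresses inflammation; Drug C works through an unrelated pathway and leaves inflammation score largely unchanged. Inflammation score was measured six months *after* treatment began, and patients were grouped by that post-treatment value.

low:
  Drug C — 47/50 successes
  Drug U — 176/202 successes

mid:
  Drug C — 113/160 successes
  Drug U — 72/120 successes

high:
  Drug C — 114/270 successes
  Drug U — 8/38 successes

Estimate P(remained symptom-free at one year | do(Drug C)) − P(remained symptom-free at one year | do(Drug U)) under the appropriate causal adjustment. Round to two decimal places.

The stratified and pooled comparisons disagree (Drug C wins within each inflammation score; Drug U wins overall), so the answer turns on the causal role of inflammation score.
Inflammation score is recorded after the drug and is itself shifted by it — it sits on the causal path from drug to outcome. Conditioning on a mediator would strip out part of the effect we want; the pooled comparison gives the total causal effect.
The causal difference is the pooled difference: 0.571 − 0.711 = -0.140.

-0.14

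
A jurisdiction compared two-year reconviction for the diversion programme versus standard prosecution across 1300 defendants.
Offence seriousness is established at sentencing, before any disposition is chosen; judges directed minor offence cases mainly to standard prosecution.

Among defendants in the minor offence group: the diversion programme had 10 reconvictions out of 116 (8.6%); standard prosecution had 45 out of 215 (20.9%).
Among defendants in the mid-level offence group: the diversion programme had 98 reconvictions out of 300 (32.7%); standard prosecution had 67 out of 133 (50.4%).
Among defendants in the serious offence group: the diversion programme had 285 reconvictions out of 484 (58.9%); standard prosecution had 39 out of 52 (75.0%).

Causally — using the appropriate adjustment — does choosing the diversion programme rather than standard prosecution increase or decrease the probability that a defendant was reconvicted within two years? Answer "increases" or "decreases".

The stratified and pooled comparisons disagree (the diversion programme wins within each offence seriousness; standard prosecution wins overall), so the answer turns on the causal role of offence seriousness.
Offence seriousness differs across dispositions for reasons unrelated to any effect of the disposition itself, and it separately predicts the outcome — a classic confounder. We must compare within offence seriousness levels.
Within each level — minor offence: 8.6% vs 20.9%; mid-level offence: 32.7% vs 50.4%; serious offence: 58.9% vs 75.0% — the diversion programme is lower every time.

decreases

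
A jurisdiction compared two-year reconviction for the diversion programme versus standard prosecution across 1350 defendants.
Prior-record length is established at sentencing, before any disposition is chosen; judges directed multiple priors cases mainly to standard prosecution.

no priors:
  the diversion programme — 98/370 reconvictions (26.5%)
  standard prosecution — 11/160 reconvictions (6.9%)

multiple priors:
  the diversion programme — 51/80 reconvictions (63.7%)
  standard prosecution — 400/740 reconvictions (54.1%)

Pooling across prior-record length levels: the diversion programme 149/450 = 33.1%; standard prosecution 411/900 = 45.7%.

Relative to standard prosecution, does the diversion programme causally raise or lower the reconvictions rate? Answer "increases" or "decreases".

Prior-record length satisfies the back-door criterion: it is not a descendant of the disposition, and it blocks the spurious path from disposition to outcome. Adjusting for it (i.e., using the within-prior-record length rates) gives the causal effect.
Within each level — no priors: 26.5% vs 6.9%; multiple priors: 63.7% vs 54.1% — standard prosecution is lower every time.

increases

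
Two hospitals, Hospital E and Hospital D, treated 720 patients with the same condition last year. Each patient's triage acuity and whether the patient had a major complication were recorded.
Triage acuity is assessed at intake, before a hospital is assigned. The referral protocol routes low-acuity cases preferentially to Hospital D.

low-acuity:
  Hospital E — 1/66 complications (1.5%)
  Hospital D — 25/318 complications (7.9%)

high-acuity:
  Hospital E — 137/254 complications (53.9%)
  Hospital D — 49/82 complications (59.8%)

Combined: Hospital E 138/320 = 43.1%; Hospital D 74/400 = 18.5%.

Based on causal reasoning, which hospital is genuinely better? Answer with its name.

Hospital E

The stratified and pooled comparisons disagree (Hospital E wins within each triage acuity; Hospital D wins overall), so the answer turns on the causal role of triage acuity.
Triage acuity differs across hospitals for reasons unrelated to any effect of the hospital itself, and it separately predicts the outcome — a classic confounder. We must compare within triage acuity levels.
Within each level — low-acuity: 1.5% vs 7.9%; high-acuity: 53.9% vs 59.8% — Hospital E is lower every time.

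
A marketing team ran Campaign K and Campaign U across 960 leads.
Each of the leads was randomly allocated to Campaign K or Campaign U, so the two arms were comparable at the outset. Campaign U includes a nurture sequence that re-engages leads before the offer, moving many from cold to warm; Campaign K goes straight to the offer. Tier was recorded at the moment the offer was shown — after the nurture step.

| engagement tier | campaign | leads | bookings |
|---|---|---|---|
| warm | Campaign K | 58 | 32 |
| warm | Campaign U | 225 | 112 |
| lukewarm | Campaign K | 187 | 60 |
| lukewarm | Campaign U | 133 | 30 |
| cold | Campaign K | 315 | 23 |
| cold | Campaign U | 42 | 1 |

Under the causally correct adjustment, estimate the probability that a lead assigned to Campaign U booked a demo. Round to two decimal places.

0.36

Campaign K is higher inside every engagement tier stratum but Campaign U is higher in aggregate. Whether to stratify depends on how engagement tier relates to the campaign.
Engagement tier lies on the pathway campaign → engagement tier → outcome, so adjusting for it blocks the indirect effect. For the total causal effect of campaign, use the unadjusted pooled rates.
So P(outcome | do(Campaign U)) is just the pooled rate for Campaign U: 143/400 = 0.357.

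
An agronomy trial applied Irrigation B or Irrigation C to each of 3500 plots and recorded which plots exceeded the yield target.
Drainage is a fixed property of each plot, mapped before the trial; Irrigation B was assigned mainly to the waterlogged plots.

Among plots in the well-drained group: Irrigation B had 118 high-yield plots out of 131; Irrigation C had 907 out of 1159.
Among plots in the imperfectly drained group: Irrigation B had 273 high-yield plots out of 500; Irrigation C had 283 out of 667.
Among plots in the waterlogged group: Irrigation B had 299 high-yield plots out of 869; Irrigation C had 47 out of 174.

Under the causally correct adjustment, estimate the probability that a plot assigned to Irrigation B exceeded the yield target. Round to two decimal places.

Irrigation B is higher inside every field drainage stratum but Irrigation C is higher in aggregate. Whether to stratify depends on how field drainage relates to the irrigation.
Field drainage differs across irrigations for reasons unrelated to any effect of the irrigation itself, and it separately predicts the outcome — a classic confounder. We must compare within field drainage levels.
Standardising Irrigation B to the population field drainage mix: 0.369·118/131 + 0.333·273/500 + 0.298·299/869 = 0.617.

0.62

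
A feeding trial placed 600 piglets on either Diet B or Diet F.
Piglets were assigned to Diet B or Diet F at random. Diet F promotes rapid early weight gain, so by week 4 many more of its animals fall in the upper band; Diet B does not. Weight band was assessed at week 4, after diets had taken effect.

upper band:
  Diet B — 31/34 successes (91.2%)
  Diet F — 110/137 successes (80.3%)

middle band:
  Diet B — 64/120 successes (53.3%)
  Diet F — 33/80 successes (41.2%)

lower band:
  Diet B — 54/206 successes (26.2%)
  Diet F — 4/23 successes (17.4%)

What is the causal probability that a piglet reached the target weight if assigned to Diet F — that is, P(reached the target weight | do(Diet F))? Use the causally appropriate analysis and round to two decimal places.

The stratified and pooled comparisons disagree (Diet B wins within each week-4 weight band; Diet F wins overall), so the answer turns on the causal role of week-4 weight band.
Stratifying would compare diets among piglets the diets themselves sorted into week-4 weight band groups — a form of selection on an intermediate. The unconditioned pooled rates give the total causal effect.
So P(outcome | do(Diet F)) is just the pooled rate for Diet F: 147/240 = 0.613.

0.61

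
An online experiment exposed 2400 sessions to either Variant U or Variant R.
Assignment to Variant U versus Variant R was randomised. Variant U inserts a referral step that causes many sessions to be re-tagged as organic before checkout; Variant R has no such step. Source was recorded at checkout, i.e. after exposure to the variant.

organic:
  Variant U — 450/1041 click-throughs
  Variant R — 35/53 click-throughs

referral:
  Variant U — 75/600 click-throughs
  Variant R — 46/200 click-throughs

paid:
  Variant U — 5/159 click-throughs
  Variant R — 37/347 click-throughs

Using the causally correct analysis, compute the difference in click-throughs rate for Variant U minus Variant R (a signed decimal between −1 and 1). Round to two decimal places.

+0.10

Traffic source here is a post-treatment variable shaped by the variant; conditioning on it would introduce bias rather than remove it. The overall comparison is the causal one.
The causal difference is the pooled difference: 0.294 − 0.197 = +0.098.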